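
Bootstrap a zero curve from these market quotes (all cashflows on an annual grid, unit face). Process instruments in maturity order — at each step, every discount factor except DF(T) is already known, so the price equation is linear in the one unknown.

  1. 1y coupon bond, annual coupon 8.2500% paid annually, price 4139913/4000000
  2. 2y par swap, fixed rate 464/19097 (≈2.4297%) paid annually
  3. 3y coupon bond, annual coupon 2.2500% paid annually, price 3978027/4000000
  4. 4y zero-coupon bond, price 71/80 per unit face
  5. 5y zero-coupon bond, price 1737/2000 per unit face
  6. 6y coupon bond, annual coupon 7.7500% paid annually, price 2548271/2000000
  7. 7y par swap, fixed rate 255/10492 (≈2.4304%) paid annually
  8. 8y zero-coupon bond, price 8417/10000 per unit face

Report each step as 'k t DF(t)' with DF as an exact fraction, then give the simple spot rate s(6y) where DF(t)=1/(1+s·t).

step 1 [1y] bond c/1=33/400: DF=(4139913/4000000 − 33/400·(0))/(1+33/400) = 9561/10000 ≈ 0.956100
step 2 [2y] swap r/1=464/19097: DF=(1 − 464/19097·(0.956100))/(1+464/19097) = 596/625 ≈ 0.953600
step 3 [3y] bond c/1=9/400: DF=(3978027/4000000 − 9/400·(0.956100+0.953600))/(1+9/400) = 4653/5000 ≈ 0.930600
step 4 [4y] zero: DF = P = 71/80 ≈ 0.887500
step 5 [5y] zero: DF = P = 1737/2000 ≈ 0.868500
step 6 [6y] bond c/1=31/400: DF=(2548271/2000000 − 31/400·(0.956100+0.953600+0.930600+0.887500+0.868500))/(1+31/400) = 8519/10000 ≈ 0.851900
step 7 [7y] swap r/1=255/10492: DF=(1 − 255/10492·(0.956100+0.953600+0.930600+0.887500+0.868500+0.851900))/(1+255/10492) = 847/1000 ≈ 0.847000
step 8 [8y] zero: DF = P = 8417/10000 ≈ 0.841700

1 1 9561/10000
2 2 596/625
3 3 4653/5000
4 4 71/80
5 5 1737/2000
6 6 8519/10000
7 7 847/1000
8 8 8417/10000
s(6y) = (1/(8519/10000) − 1)/(6) = 1481/51114 ≈ 2.8974%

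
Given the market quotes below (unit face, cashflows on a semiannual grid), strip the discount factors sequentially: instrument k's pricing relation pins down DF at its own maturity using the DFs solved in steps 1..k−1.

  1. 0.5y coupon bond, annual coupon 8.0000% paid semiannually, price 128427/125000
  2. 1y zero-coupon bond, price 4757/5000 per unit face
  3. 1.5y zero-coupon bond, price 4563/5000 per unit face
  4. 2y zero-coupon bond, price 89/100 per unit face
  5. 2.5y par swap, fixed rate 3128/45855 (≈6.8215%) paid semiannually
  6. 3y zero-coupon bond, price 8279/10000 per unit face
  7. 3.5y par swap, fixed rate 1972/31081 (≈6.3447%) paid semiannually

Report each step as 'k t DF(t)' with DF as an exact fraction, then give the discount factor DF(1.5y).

1 1/2 9879/10000
2 1 4757/5000
3 3/2 4563/5000
4 2 89/100
5 5/2 2109/2500
6 3 8279/10000
7 7/2 2007/2500
DF(1.5y) = 4563/5000 ≈ 0.912600

step 1 [0.5y] bond c/2=1/25: DF=(128427/125000 − 1/25·(0))/(1+1/25) = 9879/10000 ≈ 0.987900
step 2 [1y] zero: DF = P = 4757/5000 ≈ 0.951400
step 3 [1.5y] zero: DF = P = 4563/5000 ≈ 0.912600
step 4 [2y] zero: DF = P = 89/100 ≈ 0.890000
step 5 [2.5y] swap r/2=1564/45855: DF=(1 − 1564/45855·(0.987900+0.951400+0.912600+0.890000))/(1+1564/45855) = 2109/2500 ≈ 0.843600
step 6 [3y] zero: DF = P = 8279/10000 ≈ 0.827900
step 7 [3.5y] swap r/2=986/31081: DF=(1 − 986/31081·(0.987900+0.951400+0.912600+0.890000+0.843600+0.827900))/(1+986/31081) = 2007/2500 ≈ 0.802800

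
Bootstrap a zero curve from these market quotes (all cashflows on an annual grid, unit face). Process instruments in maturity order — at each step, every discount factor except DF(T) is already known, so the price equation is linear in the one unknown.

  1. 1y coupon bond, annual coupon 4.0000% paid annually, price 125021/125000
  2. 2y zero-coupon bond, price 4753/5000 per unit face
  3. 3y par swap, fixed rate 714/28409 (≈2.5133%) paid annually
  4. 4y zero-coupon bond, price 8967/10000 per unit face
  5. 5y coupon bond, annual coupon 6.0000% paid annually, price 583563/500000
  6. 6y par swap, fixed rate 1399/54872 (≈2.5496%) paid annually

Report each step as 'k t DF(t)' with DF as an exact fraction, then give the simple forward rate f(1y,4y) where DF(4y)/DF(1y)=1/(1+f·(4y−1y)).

step 1 [1y] bond c/1=1/25: DF=(125021/125000 − 1/25·(0))/(1+1/25) = 9617/10000 ≈ 0.961700
step 2 [2y] zero: DF = P = 4753/5000 ≈ 0.950600
step 3 [3y] swap r/1=714/28409: DF=(1 − 714/28409·(0.961700+0.950600))/(1+714/28409) = 4643/5000 ≈ 0.928600
step 4 [4y] zero: DF = P = 8967/10000 ≈ 0.896700
step 5 [5y] bond c/1=3/50: DF=(583563/500000 − 3/50·(0.961700+0.950600+0.928600+0.896700))/(1+3/50) = 1779/2000 ≈ 0.889500
step 6 [6y] swap r/1=1399/54872: DF=(1 − 1399/54872·(0.961700+0.950600+0.928600+0.896700+0.889500))/(1+1399/54872) = 8601/10000 ≈ 0.860100

1 1 9617/10000
2 2 4753/5000
3 3 4643/5000
4 4 8967/10000
5 5 1779/2000
6 6 8601/10000
f(1y,4y) = ((9617/10000)/(8967/10000) − 1)/(3) = 650/26901 ≈ 2.4163%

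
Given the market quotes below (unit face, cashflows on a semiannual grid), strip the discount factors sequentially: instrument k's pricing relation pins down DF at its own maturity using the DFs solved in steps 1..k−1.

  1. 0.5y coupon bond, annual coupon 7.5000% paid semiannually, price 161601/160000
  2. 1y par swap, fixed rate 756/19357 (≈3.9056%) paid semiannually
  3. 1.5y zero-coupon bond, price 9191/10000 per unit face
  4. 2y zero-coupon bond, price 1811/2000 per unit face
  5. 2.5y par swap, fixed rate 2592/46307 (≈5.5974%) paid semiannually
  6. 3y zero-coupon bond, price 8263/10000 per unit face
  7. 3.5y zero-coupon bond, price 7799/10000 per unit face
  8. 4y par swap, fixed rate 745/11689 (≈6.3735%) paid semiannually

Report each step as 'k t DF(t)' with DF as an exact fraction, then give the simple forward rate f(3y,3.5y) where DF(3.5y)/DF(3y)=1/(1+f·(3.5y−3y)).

1 1/2 1947/2000
2 1 4811/5000
3 3/2 9191/10000
4 2 1811/2000
5 5/2 544/625
6 3 8263/10000
7 7/2 7799/10000
8 4 1553/2000
f(3y,3.5y) = ((8263/10000)/(7799/10000) − 1)/(1/2) = 928/7799 ≈ 11.8990%

step 1 [0.5y] bond c/2=3/80: DF=(161601/160000 − 3/80·(0))/(1+3/80) = 1947/2000 ≈ 0.973500
step 2 [1y] swap r/2=378/19357: DF=(1 − 378/19357·(0.973500))/(1+378/19357) = 4811/5000 ≈ 0.962200
step 3 [1.5y] zero: DF = P = 9191/10000 ≈ 0.919100
step 4 [2y] zero: DF = P = 1811/2000 ≈ 0.905500
step 5 [2.5y] swap r/2=1296/46307: DF=(1 − 1296/46307·(0.973500+0.962200+0.919100+0.905500))/(1+1296/46307) = 544/625 ≈ 0.870400
step 6 [3y] zero: DF = P = 8263/10000 ≈ 0.826300
step 7 [3.5y] zero: DF = P = 7799/10000 ≈ 0.779900
step 8 [4y] swap r/2=745/23378: DF=(1 − 745/23378·(0.973500+0.962200+0.919100+0.905500+0.870400+0.826300+0.779900))/(1+745/23378) = 1553/2000 ≈ 0.776500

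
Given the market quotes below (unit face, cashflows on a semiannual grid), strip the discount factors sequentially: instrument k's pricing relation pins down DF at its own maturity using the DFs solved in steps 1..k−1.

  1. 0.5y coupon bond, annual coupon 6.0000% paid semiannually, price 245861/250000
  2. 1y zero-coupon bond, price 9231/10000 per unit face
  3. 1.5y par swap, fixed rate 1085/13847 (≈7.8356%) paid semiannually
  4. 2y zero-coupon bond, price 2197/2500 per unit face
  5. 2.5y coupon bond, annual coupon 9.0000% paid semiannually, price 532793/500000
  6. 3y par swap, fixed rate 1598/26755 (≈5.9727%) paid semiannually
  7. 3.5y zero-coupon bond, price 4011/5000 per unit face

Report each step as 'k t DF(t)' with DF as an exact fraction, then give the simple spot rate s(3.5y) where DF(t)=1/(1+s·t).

1 1/2 2387/2500
2 1 9231/10000
3 3/2 1783/2000
4 2 2197/2500
5 5/2 4313/5000
6 3 4201/5000
7 7/2 4011/5000
s(3.5y) = (1/(4011/5000) − 1)/(7/2) = 1978/28077 ≈ 7.0449%

step 1 [0.5y] bond c/2=3/100: DF=(245861/250000 − 3/100·(0))/(1+3/100) = 2387/2500 ≈ 0.954800
step 2 [1y] zero: DF = P = 9231/10000 ≈ 0.923100
step 3 [1.5y] swap r/2=1085/27694: DF=(1 − 1085/27694·(0.954800+0.923100))/(1+1085/27694) = 1783/2000 ≈ 0.891500
step 4 [2y] zero: DF = P = 2197/2500 ≈ 0.878800
step 5 [2.5y] bond c/2=9/200: DF=(532793/500000 − 9/200·(0.954800+0.923100+0.891500+0.878800))/(1+9/200) = 4313/5000 ≈ 0.862600
step 6 [3y] swap r/2=799/26755: DF=(1 − 799/26755·(0.954800+0.923100+0.891500+0.878800+0.862600))/(1+799/26755) = 4201/5000 ≈ 0.840200
step 7 [3.5y] zero: DF = P = 4011/5000 ≈ 0.802200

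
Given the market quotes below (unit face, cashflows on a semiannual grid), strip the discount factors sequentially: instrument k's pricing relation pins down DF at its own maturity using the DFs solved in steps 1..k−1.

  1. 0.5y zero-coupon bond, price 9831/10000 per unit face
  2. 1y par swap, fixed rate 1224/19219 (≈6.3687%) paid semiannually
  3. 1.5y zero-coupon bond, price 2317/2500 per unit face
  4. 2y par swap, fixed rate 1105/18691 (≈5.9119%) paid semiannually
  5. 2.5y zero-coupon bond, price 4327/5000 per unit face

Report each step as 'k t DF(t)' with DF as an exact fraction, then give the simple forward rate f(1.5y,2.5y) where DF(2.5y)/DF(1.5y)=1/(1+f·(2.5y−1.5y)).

1 1/2 9831/10000
2 1 2347/2500
3 3/2 2317/2500
4 2 1779/2000
5 5/2 4327/5000
f(1.5y,2.5y) = ((2317/2500)/(4327/5000) − 1)/(1) = 307/4327 ≈ 7.0950%

step 1 [0.5y] zero: DF = P = 9831/10000 ≈ 0.983100
step 2 [1y] swap r/2=612/19219: DF=(1 − 612/19219·(0.983100))/(1+612/19219) = 2347/2500 ≈ 0.938800
step 3 [1.5y] zero: DF = P = 2317/2500 ≈ 0.926800
step 4 [2y] swap r/2=1105/37382: DF=(1 − 1105/37382·(0.983100+0.938800+0.926800))/(1+1105/37382) = 1779/2000 ≈ 0.889500
step 5 [2.5y] zero: DF = P = 4327/5000 ≈ 0.865400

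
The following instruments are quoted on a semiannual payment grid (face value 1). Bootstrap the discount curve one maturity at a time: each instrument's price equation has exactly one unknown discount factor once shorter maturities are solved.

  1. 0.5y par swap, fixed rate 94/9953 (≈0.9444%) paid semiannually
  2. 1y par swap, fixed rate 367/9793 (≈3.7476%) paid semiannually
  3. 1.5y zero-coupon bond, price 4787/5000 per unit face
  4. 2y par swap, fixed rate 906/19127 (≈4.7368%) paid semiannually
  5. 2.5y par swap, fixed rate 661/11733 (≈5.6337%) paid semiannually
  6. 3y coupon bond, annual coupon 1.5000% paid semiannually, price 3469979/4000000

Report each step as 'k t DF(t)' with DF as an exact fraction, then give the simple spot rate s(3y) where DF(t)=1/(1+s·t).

1 1/2 9953/10000
2 1 9633/10000
3 3/2 4787/5000
4 2 4547/5000
5 5/2 4339/5000
6 3 8261/10000
s(3y) = (1/(8261/10000) − 1)/(3) = 1739/24783 ≈ 7.0169%

step 1 [0.5y] swap r/2=47/9953: DF=(1 − 47/9953·(0))/(1+47/9953) = 9953/10000 ≈ 0.995300
step 2 [1y] swap r/2=367/19586: DF=(1 − 367/19586·(0.995300))/(1+367/19586) = 9633/10000 ≈ 0.963300
step 3 [1.5y] zero: DF = P = 4787/5000 ≈ 0.957400
step 4 [2y] swap r/2=453/19127: DF=(1 − 453/19127·(0.995300+0.963300+0.957400))/(1+453/19127) = 4547/5000 ≈ 0.909400
step 5 [2.5y] swap r/2=661/23466: DF=(1 − 661/23466·(0.995300+0.963300+0.957400+0.909400))/(1+661/23466) = 4339/5000 ≈ 0.867800
step 6 [3y] bond c/2=3/400: DF=(3469979/4000000 − 3/400·(0.995300+0.963300+0.957400+0.909400+0.867800))/(1+3/400) = 8261/10000 ≈ 0.826100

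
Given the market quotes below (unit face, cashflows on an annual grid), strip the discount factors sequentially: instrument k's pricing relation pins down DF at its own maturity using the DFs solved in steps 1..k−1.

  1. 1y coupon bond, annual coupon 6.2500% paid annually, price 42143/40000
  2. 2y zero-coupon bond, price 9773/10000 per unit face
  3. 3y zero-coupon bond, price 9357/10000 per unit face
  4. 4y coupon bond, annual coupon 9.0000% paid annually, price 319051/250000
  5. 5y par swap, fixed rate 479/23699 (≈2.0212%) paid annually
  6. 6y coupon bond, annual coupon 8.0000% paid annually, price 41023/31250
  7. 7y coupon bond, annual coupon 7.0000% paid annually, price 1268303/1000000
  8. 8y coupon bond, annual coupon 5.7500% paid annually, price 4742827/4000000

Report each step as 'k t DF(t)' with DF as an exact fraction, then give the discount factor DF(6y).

1 1 2479/2500
2 2 9773/10000
3 3 9357/10000
4 4 931/1000
5 5 4521/5000
6 6 2161/2500
7 7 8187/10000
8 8 193/250
DF(6y) = 2161/2500 ≈ 0.864400

step 1 [1y] bond c/1=1/16: DF=(42143/40000 − 1/16·(0))/(1+1/16) = 2479/2500 ≈ 0.991600
step 2 [2y] zero: DF = P = 9773/10000 ≈ 0.977300
step 3 [3y] zero: DF = P = 9357/10000 ≈ 0.935700
step 4 [4y] bond c/1=9/100: DF=(319051/250000 − 9/100·(0.991600+0.977300+0.935700))/(1+9/100) = 931/1000 ≈ 0.931000
step 5 [5y] swap r/1=479/23699: DF=(1 − 479/23699·(0.991600+0.977300+0.935700+0.931000))/(1+479/23699) = 4521/5000 ≈ 0.904200
step 6 [6y] bond c/1=2/25: DF=(41023/31250 − 2/25·(0.991600+0.977300+0.935700+0.931000+0.904200))/(1+2/25) = 2161/2500 ≈ 0.864400
step 7 [7y] bond c/1=7/100: DF=(1268303/1000000 − 7/100·(0.991600+0.977300+0.935700+0.931000+0.904200+0.864400))/(1+7/100) = 8187/10000 ≈ 0.818700
step 8 [8y] bond c/1=23/400: DF=(4742827/4000000 − 23/400·(0.991600+0.977300+0.935700+0.931000+0.904200+0.864400+0.818700))/(1+23/400) = 193/250 ≈ 0.772000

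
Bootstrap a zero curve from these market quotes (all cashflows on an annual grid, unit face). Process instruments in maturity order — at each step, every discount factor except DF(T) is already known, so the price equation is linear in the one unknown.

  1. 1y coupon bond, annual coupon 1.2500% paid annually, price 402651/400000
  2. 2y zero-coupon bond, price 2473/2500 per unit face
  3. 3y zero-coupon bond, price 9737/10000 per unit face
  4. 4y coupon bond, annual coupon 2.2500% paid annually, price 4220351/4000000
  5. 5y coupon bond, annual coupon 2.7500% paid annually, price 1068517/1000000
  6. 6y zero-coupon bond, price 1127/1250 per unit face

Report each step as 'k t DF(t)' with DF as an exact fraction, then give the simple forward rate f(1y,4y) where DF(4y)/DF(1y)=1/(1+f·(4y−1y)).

1 1 4971/5000
2 2 2473/2500
3 3 9737/10000
4 4 2417/2500
5 5 9349/10000
6 6 1127/1250
f(1y,4y) = ((4971/5000)/(2417/2500) − 1)/(3) = 137/14502 ≈ 0.9447%

step 1 [1y] bond c/1=1/80: DF=(402651/400000 − 1/80·(0))/(1+1/80) = 4971/5000 ≈ 0.994200
step 2 [2y] zero: DF = P = 2473/2500 ≈ 0.989200
step 3 [3y] zero: DF = P = 9737/10000 ≈ 0.973700
step 4 [4y] bond c/1=9/400: DF=(4220351/4000000 − 9/400·(0.994200+0.989200+0.973700))/(1+9/400) = 2417/2500 ≈ 0.966800
step 5 [5y] bond c/1=11/400: DF=(1068517/1000000 − 11/400·(0.994200+0.989200+0.973700+0.966800))/(1+11/400) = 9349/10000 ≈ 0.934900
step 6 [6y] zero: DF = P = 1127/1250 ≈ 0.901600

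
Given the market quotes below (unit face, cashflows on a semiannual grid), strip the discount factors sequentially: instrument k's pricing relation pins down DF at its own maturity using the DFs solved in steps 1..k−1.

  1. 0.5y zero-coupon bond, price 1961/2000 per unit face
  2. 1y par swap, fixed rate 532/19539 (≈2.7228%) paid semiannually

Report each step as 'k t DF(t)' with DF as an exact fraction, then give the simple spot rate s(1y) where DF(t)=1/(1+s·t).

step 1 [0.5y] zero: DF = P = 1961/2000 ≈ 0.980500
step 2 [1y] swap r/2=266/19539: DF=(1 − 266/19539·(0.980500))/(1+266/19539) = 4867/5000 ≈ 0.973400

1 1/2 1961/2000
2 1 4867/5000
s(1y) = (1/(4867/5000) − 1)/(1) = 133/4867 ≈ 2.7327%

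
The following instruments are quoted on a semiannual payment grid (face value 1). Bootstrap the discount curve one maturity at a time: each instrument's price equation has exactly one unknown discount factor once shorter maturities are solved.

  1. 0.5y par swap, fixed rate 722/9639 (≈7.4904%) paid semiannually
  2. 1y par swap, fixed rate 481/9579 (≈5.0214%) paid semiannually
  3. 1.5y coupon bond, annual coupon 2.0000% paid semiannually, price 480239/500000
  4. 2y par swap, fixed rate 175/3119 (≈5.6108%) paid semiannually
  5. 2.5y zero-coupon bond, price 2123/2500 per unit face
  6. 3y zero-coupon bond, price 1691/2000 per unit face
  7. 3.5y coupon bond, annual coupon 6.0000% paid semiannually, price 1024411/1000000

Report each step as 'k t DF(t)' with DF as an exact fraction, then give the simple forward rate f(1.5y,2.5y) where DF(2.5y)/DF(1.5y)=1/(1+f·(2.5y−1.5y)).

1 1/2 9639/10000
2 1 9519/10000
3 3/2 233/250
4 2 179/200
5 5/2 2123/2500
6 3 1691/2000
7 7/2 4181/5000
f(1.5y,2.5y) = ((233/250)/(2123/2500) − 1)/(1) = 207/2123 ≈ 9.7504%

step 1 [0.5y] swap r/2=361/9639: DF=(1 − 361/9639·(0))/(1+361/9639) = 9639/10000 ≈ 0.963900
step 2 [1y] swap r/2=481/19158: DF=(1 − 481/19158·(0.963900))/(1+481/19158) = 9519/10000 ≈ 0.951900
step 3 [1.5y] bond c/2=1/100: DF=(480239/500000 − 1/100·(0.963900+0.951900))/(1+1/100) = 233/250 ≈ 0.932000
step 4 [2y] swap r/2=175/6238: DF=(1 − 175/6238·(0.963900+0.951900+0.932000))/(1+175/6238) = 179/200 ≈ 0.895000
step 5 [2.5y] zero: DF = P = 2123/2500 ≈ 0.849200
step 6 [3y] zero: DF = P = 1691/2000 ≈ 0.845500
step 7 [3.5y] bond c/2=3/100: DF=(1024411/1000000 − 3/100·(0.963900+0.951900+0.932000+0.895000+0.849200+0.845500))/(1+3/100) = 4181/5000 ≈ 0.836200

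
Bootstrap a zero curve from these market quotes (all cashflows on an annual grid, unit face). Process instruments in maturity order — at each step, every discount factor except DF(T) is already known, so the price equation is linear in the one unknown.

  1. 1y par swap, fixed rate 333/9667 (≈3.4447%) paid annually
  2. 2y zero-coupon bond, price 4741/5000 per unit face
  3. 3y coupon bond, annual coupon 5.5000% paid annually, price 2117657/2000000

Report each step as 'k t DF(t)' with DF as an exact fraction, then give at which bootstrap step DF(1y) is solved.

1 1 9667/10000
2 2 4741/5000
3 3 4519/5000
DF(1y) is solved at step 1

step 1 [1y] swap r/1=333/9667: DF=(1 − 333/9667·(0))/(1+333/9667) = 9667/10000 ≈ 0.966700
step 2 [2y] zero: DF = P = 4741/5000 ≈ 0.948200
step 3 [3y] bond c/1=11/200: DF=(2117657/2000000 − 11/200·(0.966700+0.948200))/(1+11/200) = 4519/5000 ≈ 0.903800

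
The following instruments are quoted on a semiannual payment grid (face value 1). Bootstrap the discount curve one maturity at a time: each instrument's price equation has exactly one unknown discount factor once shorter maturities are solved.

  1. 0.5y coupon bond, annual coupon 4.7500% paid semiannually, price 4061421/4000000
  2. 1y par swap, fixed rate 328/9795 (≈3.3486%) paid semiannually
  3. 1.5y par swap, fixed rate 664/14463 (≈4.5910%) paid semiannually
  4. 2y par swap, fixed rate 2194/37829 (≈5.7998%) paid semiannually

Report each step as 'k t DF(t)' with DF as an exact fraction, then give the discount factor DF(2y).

1 1/2 4959/5000
2 1 1209/1250
3 3/2 1167/1250
4 2 8903/10000
DF(2y) = 8903/10000 ≈ 0.890300

step 1 [0.5y] bond c/2=19/800: DF=(4061421/4000000 − 19/800·(0))/(1+19/800) = 4959/5000 ≈ 0.991800
step 2 [1y] swap r/2=164/9795: DF=(1 − 164/9795·(0.991800))/(1+164/9795) = 1209/1250 ≈ 0.967200
step 3 [1.5y] swap r/2=332/14463: DF=(1 − 332/14463·(0.991800+0.967200))/(1+332/14463) = 1167/1250 ≈ 0.933600
step 4 [2y] swap r/2=1097/37829: DF=(1 − 1097/37829·(0.991800+0.967200+0.933600))/(1+1097/37829) = 8903/10000 ≈ 0.890300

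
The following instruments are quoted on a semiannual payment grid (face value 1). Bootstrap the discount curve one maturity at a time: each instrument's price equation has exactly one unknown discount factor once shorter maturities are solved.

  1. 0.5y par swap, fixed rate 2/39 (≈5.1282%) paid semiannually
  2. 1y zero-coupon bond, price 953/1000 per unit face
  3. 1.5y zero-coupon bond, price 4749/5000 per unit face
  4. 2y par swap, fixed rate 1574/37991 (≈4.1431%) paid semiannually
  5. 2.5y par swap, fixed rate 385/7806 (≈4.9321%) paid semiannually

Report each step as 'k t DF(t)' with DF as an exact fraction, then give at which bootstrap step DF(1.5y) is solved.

step 1 [0.5y] swap r/2=1/39: DF=(1 − 1/39·(0))/(1+1/39) = 39/40 ≈ 0.975000
step 2 [1y] zero: DF = P = 953/1000 ≈ 0.953000
step 3 [1.5y] zero: DF = P = 4749/5000 ≈ 0.949800
step 4 [2y] swap r/2=787/37991: DF=(1 − 787/37991·(0.975000+0.953000+0.949800))/(1+787/37991) = 9213/10000 ≈ 0.921300
step 5 [2.5y] swap r/2=385/15612: DF=(1 − 385/15612·(0.975000+0.953000+0.949800+0.921300))/(1+385/15612) = 1769/2000 ≈ 0.884500

1 1/2 39/40
2 1 953/1000
3 3/2 4749/5000
4 2 9213/10000
5 5/2 1769/2000
DF(1.5y) is solved at step 3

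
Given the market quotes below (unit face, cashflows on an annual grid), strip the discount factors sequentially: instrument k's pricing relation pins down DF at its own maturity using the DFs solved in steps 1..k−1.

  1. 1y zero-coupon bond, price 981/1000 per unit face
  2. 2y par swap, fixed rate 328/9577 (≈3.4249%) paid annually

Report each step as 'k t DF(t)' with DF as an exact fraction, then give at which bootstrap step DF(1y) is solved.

1 1 981/1000
2 2 584/625
DF(1y) is solved at step 1

step 1 [1y] zero: DF = P = 981/1000 ≈ 0.981000
step 2 [2y] swap r/1=328/9577: DF=(1 − 328/9577·(0.981000))/(1+328/9577) = 584/625 ≈ 0.934400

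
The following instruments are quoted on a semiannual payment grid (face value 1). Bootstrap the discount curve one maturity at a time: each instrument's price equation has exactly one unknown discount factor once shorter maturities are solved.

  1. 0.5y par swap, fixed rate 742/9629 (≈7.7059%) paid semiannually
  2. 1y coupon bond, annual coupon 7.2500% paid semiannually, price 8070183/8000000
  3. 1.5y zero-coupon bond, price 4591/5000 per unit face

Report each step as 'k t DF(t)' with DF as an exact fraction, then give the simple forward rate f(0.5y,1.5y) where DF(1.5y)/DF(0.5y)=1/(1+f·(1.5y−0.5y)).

1 1/2 9629/10000
2 1 4699/5000
3 3/2 4591/5000
f(0.5y,1.5y) = ((9629/10000)/(4591/5000) − 1)/(1) = 447/9182 ≈ 4.8682%

step 1 [0.5y] swap r/2=371/9629: DF=(1 − 371/9629·(0))/(1+371/9629) = 9629/10000 ≈ 0.962900
step 2 [1y] bond c/2=29/800: DF=(8070183/8000000 − 29/800·(0.962900))/(1+29/800) = 4699/5000 ≈ 0.939800
step 3 [1.5y] zero: DF = P = 4591/5000 ≈ 0.918200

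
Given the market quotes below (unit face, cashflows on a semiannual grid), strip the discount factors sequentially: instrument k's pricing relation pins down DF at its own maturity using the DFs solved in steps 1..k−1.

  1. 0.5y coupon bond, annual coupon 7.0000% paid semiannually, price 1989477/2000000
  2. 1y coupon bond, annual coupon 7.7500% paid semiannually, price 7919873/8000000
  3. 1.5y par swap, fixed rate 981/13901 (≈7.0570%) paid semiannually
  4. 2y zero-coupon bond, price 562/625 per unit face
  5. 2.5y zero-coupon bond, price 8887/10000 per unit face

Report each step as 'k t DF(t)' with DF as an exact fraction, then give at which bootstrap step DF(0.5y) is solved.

step 1 [0.5y] bond c/2=7/200: DF=(1989477/2000000 − 7/200·(0))/(1+7/200) = 9611/10000 ≈ 0.961100
step 2 [1y] bond c/2=31/800: DF=(7919873/8000000 − 31/800·(0.961100))/(1+31/800) = 2293/2500 ≈ 0.917200
step 3 [1.5y] swap r/2=981/27802: DF=(1 − 981/27802·(0.961100+0.917200))/(1+981/27802) = 9019/10000 ≈ 0.901900
step 4 [2y] zero: DF = P = 562/625 ≈ 0.899200
step 5 [2.5y] zero: DF = P = 8887/10000 ≈ 0.888700

1 1/2 9611/10000
2 1 2293/2500
3 3/2 9019/10000
4 2 562/625
5 5/2 8887/10000
DF(0.5y) is solved at step 1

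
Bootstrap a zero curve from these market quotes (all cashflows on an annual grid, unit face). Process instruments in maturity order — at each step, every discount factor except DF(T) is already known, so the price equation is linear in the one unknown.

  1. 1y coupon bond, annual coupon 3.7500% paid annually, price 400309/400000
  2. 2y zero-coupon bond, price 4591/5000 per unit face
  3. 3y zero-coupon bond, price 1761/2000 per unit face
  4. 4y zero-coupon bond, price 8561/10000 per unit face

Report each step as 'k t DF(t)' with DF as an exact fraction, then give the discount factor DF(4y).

step 1 [1y] bond c/1=3/80: DF=(400309/400000 − 3/80·(0))/(1+3/80) = 4823/5000 ≈ 0.964600
step 2 [2y] zero: DF = P = 4591/5000 ≈ 0.918200
step 3 [3y] zero: DF = P = 1761/2000 ≈ 0.880500
step 4 [4y] zero: DF = P = 8561/10000 ≈ 0.856100

1 1 4823/5000
2 2 4591/5000
3 3 1761/2000
4 4 8561/10000
DF(4y) = 8561/10000 ≈ 0.856100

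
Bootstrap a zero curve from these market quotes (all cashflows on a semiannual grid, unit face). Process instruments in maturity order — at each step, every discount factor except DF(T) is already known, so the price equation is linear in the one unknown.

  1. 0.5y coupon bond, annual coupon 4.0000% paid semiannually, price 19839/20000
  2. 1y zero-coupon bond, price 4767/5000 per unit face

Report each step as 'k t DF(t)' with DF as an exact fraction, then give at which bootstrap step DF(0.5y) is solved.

1 1/2 389/400
2 1 4767/5000
DF(0.5y) is solved at step 1

step 1 [0.5y] bond c/2=1/50: DF=(19839/20000 − 1/50·(0))/(1+1/50) = 389/400 ≈ 0.972500
step 2 [1y] zero: DF = P = 4767/5000 ≈ 0.953400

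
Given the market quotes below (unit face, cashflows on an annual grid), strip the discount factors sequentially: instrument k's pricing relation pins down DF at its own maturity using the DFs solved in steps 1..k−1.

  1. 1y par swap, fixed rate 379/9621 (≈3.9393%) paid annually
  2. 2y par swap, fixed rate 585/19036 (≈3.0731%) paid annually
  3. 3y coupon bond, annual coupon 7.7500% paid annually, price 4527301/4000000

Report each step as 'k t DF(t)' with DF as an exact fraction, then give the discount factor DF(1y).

step 1 [1y] swap r/1=379/9621: DF=(1 − 379/9621·(0))/(1+379/9621) = 9621/10000 ≈ 0.962100
step 2 [2y] swap r/1=585/19036: DF=(1 − 585/19036·(0.962100))/(1+585/19036) = 1883/2000 ≈ 0.941500
step 3 [3y] bond c/1=31/400: DF=(4527301/4000000 − 31/400·(0.962100+0.941500))/(1+31/400) = 1827/2000 ≈ 0.913500

1 1 9621/10000
2 2 1883/2000
3 3 1827/2000
DF(1y) = 9621/10000 ≈ 0.962100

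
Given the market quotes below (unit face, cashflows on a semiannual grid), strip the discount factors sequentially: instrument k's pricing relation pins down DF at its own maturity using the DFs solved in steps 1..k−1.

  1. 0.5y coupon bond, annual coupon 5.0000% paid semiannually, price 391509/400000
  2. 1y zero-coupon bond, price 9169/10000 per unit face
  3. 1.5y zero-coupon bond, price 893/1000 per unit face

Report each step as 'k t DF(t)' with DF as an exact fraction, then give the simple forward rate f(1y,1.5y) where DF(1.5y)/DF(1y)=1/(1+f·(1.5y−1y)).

1 1/2 9549/10000
2 1 9169/10000
3 3/2 893/1000
f(1y,1.5y) = ((9169/10000)/(893/1000) − 1)/(1/2) = 239/4465 ≈ 5.3527%

step 1 [0.5y] bond c/2=1/40: DF=(391509/400000 − 1/40·(0))/(1+1/40) = 9549/10000 ≈ 0.954900
step 2 [1y] zero: DF = P = 9169/10000 ≈ 0.916900
step 3 [1.5y] zero: DF = P = 893/1000 ≈ 0.893000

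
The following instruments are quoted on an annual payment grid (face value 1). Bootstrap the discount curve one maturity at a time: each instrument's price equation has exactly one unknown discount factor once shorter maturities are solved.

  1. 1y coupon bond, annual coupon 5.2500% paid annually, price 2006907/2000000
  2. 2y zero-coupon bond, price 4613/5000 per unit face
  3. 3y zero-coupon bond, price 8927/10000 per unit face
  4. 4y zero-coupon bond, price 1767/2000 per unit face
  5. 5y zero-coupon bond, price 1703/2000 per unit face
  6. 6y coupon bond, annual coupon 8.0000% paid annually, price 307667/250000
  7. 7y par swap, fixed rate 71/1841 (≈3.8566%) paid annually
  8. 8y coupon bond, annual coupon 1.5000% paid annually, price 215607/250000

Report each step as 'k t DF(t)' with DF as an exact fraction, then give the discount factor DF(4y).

step 1 [1y] bond c/1=21/400: DF=(2006907/2000000 − 21/400·(0))/(1+21/400) = 4767/5000 ≈ 0.953400
step 2 [2y] zero: DF = P = 4613/5000 ≈ 0.922600
step 3 [3y] zero: DF = P = 8927/10000 ≈ 0.892700
step 4 [4y] zero: DF = P = 1767/2000 ≈ 0.883500
step 5 [5y] zero: DF = P = 1703/2000 ≈ 0.851500
step 6 [6y] bond c/1=2/25: DF=(307667/250000 − 2/25·(0.953400+0.922600+0.892700+0.883500+0.851500))/(1+2/25) = 8059/10000 ≈ 0.805900
step 7 [7y] swap r/1=71/1841: DF=(1 − 71/1841·(0.953400+0.922600+0.892700+0.883500+0.851500+0.805900))/(1+71/1841) = 7657/10000 ≈ 0.765700
step 8 [8y] bond c/1=3/200: DF=(215607/250000 − 3/200·(0.953400+0.922600+0.892700+0.883500+0.851500+0.805900+0.765700))/(1+3/200) = 7599/10000 ≈ 0.759900

1 1 4767/5000
2 2 4613/5000
3 3 8927/10000
4 4 1767/2000
5 5 1703/2000
6 6 8059/10000
7 7 7657/10000
8 8 7599/10000
DF(4y) = 1767/2000 ≈ 0.883500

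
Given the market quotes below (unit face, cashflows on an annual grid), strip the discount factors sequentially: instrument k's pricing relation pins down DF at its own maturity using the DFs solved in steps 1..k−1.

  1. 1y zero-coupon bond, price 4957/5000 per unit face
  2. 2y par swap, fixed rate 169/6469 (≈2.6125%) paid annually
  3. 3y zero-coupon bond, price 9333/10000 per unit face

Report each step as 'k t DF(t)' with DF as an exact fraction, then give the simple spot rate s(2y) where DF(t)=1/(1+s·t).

step 1 [1y] zero: DF = P = 4957/5000 ≈ 0.991400
step 2 [2y] swap r/1=169/6469: DF=(1 − 169/6469·(0.991400))/(1+169/6469) = 9493/10000 ≈ 0.949300
step 3 [3y] zero: DF = P = 9333/10000 ≈ 0.933300

1 1 4957/5000
2 2 9493/10000
3 3 9333/10000
s(2y) = (1/(9493/10000) − 1)/(2) = 507/18986 ≈ 2.6704%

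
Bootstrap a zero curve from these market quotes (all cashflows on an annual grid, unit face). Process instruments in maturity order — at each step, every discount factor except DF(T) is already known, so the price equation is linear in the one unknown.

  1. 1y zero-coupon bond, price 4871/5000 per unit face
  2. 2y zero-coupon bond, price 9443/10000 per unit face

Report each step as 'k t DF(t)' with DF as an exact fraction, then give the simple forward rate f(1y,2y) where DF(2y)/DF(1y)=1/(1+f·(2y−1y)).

1 1 4871/5000
2 2 9443/10000
f(1y,2y) = ((4871/5000)/(9443/10000) − 1)/(1) = 299/9443 ≈ 3.1664%

step 1 [1y] zero: DF = P = 4871/5000 ≈ 0.974200
step 2 [2y] zero: DF = P = 9443/10000 ≈ 0.944300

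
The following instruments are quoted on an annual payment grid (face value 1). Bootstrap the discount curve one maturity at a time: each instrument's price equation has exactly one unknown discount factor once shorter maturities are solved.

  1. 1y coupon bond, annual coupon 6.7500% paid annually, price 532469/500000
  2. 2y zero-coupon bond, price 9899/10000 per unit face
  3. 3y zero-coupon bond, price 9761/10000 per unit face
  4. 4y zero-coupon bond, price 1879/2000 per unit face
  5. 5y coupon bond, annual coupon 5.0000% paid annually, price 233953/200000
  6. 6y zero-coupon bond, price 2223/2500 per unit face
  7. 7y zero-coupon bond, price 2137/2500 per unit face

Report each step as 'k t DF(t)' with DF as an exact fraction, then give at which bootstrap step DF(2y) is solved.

step 1 [1y] bond c/1=27/400: DF=(532469/500000 − 27/400·(0))/(1+27/400) = 1247/1250 ≈ 0.997600
step 2 [2y] zero: DF = P = 9899/10000 ≈ 0.989900
step 3 [3y] zero: DF = P = 9761/10000 ≈ 0.976100
step 4 [4y] zero: DF = P = 1879/2000 ≈ 0.939500
step 5 [5y] bond c/1=1/20: DF=(233953/200000 − 1/20·(0.997600+0.989900+0.976100+0.939500))/(1+1/20) = 4641/5000 ≈ 0.928200
step 6 [6y] zero: DF = P = 2223/2500 ≈ 0.889200
step 7 [7y] zero: DF = P = 2137/2500 ≈ 0.854800

1 1 1247/1250
2 2 9899/10000
3 3 9761/10000
4 4 1879/2000
5 5 4641/5000
6 6 2223/2500
7 7 2137/2500
DF(2y) is solved at step 2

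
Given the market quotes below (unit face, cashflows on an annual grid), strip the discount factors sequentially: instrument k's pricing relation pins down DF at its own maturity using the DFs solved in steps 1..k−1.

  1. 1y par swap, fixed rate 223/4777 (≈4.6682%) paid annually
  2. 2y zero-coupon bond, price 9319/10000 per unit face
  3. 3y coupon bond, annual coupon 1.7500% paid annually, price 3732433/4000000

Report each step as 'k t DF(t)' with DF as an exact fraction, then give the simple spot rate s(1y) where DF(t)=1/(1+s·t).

step 1 [1y] swap r/1=223/4777: DF=(1 − 223/4777·(0))/(1+223/4777) = 4777/5000 ≈ 0.955400
step 2 [2y] zero: DF = P = 9319/10000 ≈ 0.931900
step 3 [3y] bond c/1=7/400: DF=(3732433/4000000 − 7/400·(0.955400+0.931900))/(1+7/400) = 4423/5000 ≈ 0.884600

1 1 4777/5000
2 2 9319/10000
3 3 4423/5000
s(1y) = (1/(4777/5000) − 1)/(1) = 223/4777 ≈ 4.6682%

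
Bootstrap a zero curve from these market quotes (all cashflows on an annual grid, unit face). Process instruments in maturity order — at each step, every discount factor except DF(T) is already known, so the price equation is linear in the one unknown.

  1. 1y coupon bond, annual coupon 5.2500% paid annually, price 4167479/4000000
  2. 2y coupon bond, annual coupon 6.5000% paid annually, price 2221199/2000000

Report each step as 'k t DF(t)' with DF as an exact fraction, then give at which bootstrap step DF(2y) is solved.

1 1 9899/10000
2 2 614/625
DF(2y) is solved at step 2

step 1 [1y] bond c/1=21/400: DF=(4167479/4000000 − 21/400·(0))/(1+21/400) = 9899/10000 ≈ 0.989900
step 2 [2y] bond c/1=13/200: DF=(2221199/2000000 − 13/200·(0.989900))/(1+13/200) = 614/625 ≈ 0.982400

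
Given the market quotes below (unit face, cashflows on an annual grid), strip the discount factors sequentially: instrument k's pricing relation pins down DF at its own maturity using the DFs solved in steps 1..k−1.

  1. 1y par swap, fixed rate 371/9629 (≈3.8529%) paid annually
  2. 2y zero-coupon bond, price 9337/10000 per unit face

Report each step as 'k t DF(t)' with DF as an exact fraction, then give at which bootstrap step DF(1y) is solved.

1 1 9629/10000
2 2 9337/10000
DF(1y) is solved at step 1

step 1 [1y] swap r/1=371/9629: DF=(1 − 371/9629·(0))/(1+371/9629) = 9629/10000 ≈ 0.962900
step 2 [2y] zero: DF = P = 9337/10000 ≈ 0.933700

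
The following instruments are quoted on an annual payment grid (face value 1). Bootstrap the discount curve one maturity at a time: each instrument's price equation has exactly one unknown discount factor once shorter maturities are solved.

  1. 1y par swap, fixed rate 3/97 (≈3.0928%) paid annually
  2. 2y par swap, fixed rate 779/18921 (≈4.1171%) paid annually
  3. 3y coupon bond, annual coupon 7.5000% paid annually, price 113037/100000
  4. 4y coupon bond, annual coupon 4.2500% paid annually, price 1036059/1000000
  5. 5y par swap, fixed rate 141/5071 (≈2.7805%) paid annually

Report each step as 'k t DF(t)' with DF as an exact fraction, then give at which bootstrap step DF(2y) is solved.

1 1 97/100
2 2 9221/10000
3 3 1839/2000
4 4 1099/1250
5 5 8731/10000
DF(2y) is solved at step 2

step 1 [1y] swap r/1=3/97: DF=(1 − 3/97·(0))/(1+3/97) = 97/100 ≈ 0.970000
step 2 [2y] swap r/1=779/18921: DF=(1 − 779/18921·(0.970000))/(1+779/18921) = 9221/10000 ≈ 0.922100
step 3 [3y] bond c/1=3/40: DF=(113037/100000 − 3/40·(0.970000+0.922100))/(1+3/40) = 1839/2000 ≈ 0.919500
step 4 [4y] bond c/1=17/400: DF=(1036059/1000000 − 17/400·(0.970000+0.922100+0.919500))/(1+17/400) = 1099/1250 ≈ 0.879200
step 5 [5y] swap r/1=141/5071: DF=(1 − 141/5071·(0.970000+0.922100+0.919500+0.879200))/(1+141/5071) = 8731/10000 ≈ 0.873100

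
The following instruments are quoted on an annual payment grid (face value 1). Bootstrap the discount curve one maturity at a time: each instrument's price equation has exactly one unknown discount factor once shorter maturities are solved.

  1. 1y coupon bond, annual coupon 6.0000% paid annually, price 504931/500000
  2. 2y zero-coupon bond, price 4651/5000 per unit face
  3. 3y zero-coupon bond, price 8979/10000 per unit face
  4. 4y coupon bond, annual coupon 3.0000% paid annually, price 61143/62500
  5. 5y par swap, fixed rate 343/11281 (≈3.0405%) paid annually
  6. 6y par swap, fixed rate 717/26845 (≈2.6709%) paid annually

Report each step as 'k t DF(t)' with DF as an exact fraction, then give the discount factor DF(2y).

1 1 9527/10000
2 2 4651/5000
3 3 8979/10000
4 4 543/625
5 5 2157/2500
6 6 4283/5000
DF(2y) = 4651/5000 ≈ 0.930200

step 1 [1y] bond c/1=3/50: DF=(504931/500000 − 3/50·(0))/(1+3/50) = 9527/10000 ≈ 0.952700
step 2 [2y] zero: DF = P = 4651/5000 ≈ 0.930200
step 3 [3y] zero: DF = P = 8979/10000 ≈ 0.897900
step 4 [4y] bond c/1=3/100: DF=(61143/62500 − 3/100·(0.952700+0.930200+0.897900))/(1+3/100) = 543/625 ≈ 0.868800
step 5 [5y] swap r/1=343/11281: DF=(1 − 343/11281·(0.952700+0.930200+0.897900+0.868800))/(1+343/11281) = 2157/2500 ≈ 0.862800
step 6 [6y] swap r/1=717/26845: DF=(1 − 717/26845·(0.952700+0.930200+0.897900+0.868800+0.862800))/(1+717/26845) = 4283/5000 ≈ 0.856600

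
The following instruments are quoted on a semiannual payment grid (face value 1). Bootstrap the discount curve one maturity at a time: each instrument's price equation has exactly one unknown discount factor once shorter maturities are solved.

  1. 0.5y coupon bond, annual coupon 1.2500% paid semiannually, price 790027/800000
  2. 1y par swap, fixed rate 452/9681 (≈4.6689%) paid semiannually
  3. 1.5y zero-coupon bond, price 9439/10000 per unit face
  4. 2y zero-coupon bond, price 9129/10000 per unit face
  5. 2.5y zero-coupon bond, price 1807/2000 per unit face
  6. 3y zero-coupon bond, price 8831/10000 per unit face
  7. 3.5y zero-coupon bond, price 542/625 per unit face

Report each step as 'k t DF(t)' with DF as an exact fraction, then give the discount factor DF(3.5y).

1 1/2 4907/5000
2 1 2387/2500
3 3/2 9439/10000
4 2 9129/10000
5 5/2 1807/2000
6 3 8831/10000
7 7/2 542/625
DF(3.5y) = 542/625 ≈ 0.867200

step 1 [0.5y] bond c/2=1/160: DF=(790027/800000 − 1/160·(0))/(1+1/160) = 4907/5000 ≈ 0.981400
step 2 [1y] swap r/2=226/9681: DF=(1 − 226/9681·(0.981400))/(1+226/9681) = 2387/2500 ≈ 0.954800
step 3 [1.5y] zero: DF = P = 9439/10000 ≈ 0.943900
step 4 [2y] zero: DF = P = 9129/10000 ≈ 0.912900
step 5 [2.5y] zero: DF = P = 1807/2000 ≈ 0.903500
step 6 [3y] zero: DF = P = 8831/10000 ≈ 0.883100
step 7 [3.5y] zero: DF = P = 542/625 ≈ 0.867200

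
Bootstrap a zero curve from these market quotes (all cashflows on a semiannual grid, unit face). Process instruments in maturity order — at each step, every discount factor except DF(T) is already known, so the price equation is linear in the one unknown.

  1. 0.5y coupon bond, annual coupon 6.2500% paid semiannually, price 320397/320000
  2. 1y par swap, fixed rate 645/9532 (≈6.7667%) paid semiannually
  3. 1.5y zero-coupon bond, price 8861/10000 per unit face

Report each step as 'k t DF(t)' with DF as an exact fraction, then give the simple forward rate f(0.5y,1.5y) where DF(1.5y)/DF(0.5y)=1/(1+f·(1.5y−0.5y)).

1 1/2 9709/10000
2 1 1871/2000
3 3/2 8861/10000
f(0.5y,1.5y) = ((9709/10000)/(8861/10000) − 1)/(1) = 848/8861 ≈ 9.5700%

step 1 [0.5y] bond c/2=1/32: DF=(320397/320000 − 1/32·(0))/(1+1/32) = 9709/10000 ≈ 0.970900
step 2 [1y] swap r/2=645/19064: DF=(1 − 645/19064·(0.970900))/(1+645/19064) = 1871/2000 ≈ 0.935500
step 3 [1.5y] zero: DF = P = 8861/10000 ≈ 0.886100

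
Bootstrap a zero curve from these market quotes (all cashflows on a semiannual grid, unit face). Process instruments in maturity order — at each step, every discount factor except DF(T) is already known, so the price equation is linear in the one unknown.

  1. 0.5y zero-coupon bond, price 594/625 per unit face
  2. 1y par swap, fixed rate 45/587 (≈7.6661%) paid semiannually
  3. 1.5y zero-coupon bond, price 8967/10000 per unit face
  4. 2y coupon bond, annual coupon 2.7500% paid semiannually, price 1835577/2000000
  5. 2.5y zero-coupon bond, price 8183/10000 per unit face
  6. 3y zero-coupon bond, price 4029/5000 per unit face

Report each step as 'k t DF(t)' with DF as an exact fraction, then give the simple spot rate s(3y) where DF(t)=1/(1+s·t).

1 1/2 594/625
2 1 116/125
3 3/2 8967/10000
4 2 8677/10000
5 5/2 8183/10000
6 3 4029/5000
s(3y) = (1/(4029/5000) − 1)/(3) = 971/12087 ≈ 8.0334%

step 1 [0.5y] zero: DF = P = 594/625 ≈ 0.950400
step 2 [1y] swap r/2=45/1174: DF=(1 − 45/1174·(0.950400))/(1+45/1174) = 116/125 ≈ 0.928000
step 3 [1.5y] zero: DF = P = 8967/10000 ≈ 0.896700
step 4 [2y] bond c/2=11/800: DF=(1835577/2000000 − 11/800·(0.950400+0.928000+0.896700))/(1+11/800) = 8677/10000 ≈ 0.867700
step 5 [2.5y] zero: DF = P = 8183/10000 ≈ 0.818300
step 6 [3y] zero: DF = P = 4029/5000 ≈ 0.805800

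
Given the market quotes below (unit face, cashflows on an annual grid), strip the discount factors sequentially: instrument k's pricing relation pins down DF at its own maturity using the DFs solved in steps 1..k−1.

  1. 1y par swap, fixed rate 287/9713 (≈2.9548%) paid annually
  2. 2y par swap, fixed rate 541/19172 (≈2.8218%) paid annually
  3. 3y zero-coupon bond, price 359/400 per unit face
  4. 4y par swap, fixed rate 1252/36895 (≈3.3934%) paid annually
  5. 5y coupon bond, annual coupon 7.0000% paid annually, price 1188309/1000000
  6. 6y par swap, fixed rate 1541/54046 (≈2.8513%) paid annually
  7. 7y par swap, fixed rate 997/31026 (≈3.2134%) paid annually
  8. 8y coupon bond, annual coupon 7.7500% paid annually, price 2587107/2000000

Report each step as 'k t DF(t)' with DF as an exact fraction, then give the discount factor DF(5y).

1 1 9713/10000
2 2 9459/10000
3 3 359/400
4 4 2187/2500
5 5 2173/2500
6 6 8459/10000
7 7 4003/5000
8 8 3771/5000
DF(5y) = 2173/2500 ≈ 0.869200

step 1 [1y] swap r/1=287/9713: DF=(1 − 287/9713·(0))/(1+287/9713) = 9713/10000 ≈ 0.971300
step 2 [2y] swap r/1=541/19172: DF=(1 − 541/19172·(0.971300))/(1+541/19172) = 9459/10000 ≈ 0.945900
step 3 [3y] zero: DF = P = 359/400 ≈ 0.897500
step 4 [4y] swap r/1=1252/36895: DF=(1 − 1252/36895·(0.971300+0.945900+0.897500))/(1+1252/36895) = 2187/2500 ≈ 0.874800
step 5 [5y] bond c/1=7/100: DF=(1188309/1000000 − 7/100·(0.971300+0.945900+0.897500+0.874800))/(1+7/100) = 2173/2500 ≈ 0.869200
step 6 [6y] swap r/1=1541/54046: DF=(1 − 1541/54046·(0.971300+0.945900+0.897500+0.874800+0.869200))/(1+1541/54046) = 8459/10000 ≈ 0.845900
step 7 [7y] swap r/1=997/31026: DF=(1 − 997/31026·(0.971300+0.945900+0.897500+0.874800+0.869200+0.845900))/(1+997/31026) = 4003/5000 ≈ 0.800600
step 8 [8y] bond c/1=31/400: DF=(2587107/2000000 − 31/400·(0.971300+0.945900+0.897500+0.874800+0.869200+0.845900+0.800600))/(1+31/400) = 3771/5000 ≈ 0.754200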